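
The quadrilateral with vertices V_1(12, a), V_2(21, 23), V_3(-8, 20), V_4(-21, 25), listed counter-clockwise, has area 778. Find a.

-18

The doubled signed area Σ (x_i y_{i+1} − x_{i+1} y_i) is linear in a.
With a=0 it equals 800; the coefficient of a is -42 (from the two edges through V_1).
So -42·a + 800 = 2·778 = 1556 ⇒ a = -18.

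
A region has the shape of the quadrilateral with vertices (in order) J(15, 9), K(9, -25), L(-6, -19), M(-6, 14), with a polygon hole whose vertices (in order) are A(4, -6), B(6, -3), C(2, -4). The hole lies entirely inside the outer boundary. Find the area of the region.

Outer boundary:
Apply Gauss's area formula: 2A = Σ (x_i·y_{i+1} − x_{i+1}·y_i), indices taken mod 4.
J→K: (15)(-25) − (9)(9) = -456
K→L: (9)(-19) − (-6)(-25) = -321
L→M: (-6)(14) − (-6)(-19) = -198
M→J: (-6)(9) − (15)(14) = -264
Σ = -1239
Area = |Σ|/2 = 619.5.
Hole:
Apply the shoelace formula: 2A = Σ (x_i·y_{i+1} − x_{i+1}·y_i), indices taken mod 3.
A→B: (4)(-3) − (6)(-6) = 24
B→C: (6)(-4) − (2)(-3) = -18
C→A: (2)(-6) − (4)(-4) = 4
Σ = 10
Area = |Σ|/2 = 5.
Net area = 619.5 − 5 = 614.5.

614.5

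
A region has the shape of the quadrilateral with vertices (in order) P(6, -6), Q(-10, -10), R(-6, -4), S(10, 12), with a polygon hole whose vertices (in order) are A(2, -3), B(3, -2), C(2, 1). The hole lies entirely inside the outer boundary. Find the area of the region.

150

Outer boundary:
Apply the surveyor's formula: 2A = Σ (x_i·y_{i+1} − x_{i+1}·y_i), indices taken mod 4.
Σ = (-120) + (-20) + (-32) + (-132) = -304
Area = |Σ|/2 = 152.
Hole:
Cross-terms: 5, 7, -8  ⇒  Σ = 4
Area = |Σ|/2 = 2.
Net area = 152 − 2 = 150.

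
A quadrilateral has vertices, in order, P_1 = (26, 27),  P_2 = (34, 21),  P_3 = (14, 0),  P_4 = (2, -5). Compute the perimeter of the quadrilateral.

92

|P_1P_2| = √((8)² + (-6)²) = √100 = 10
|P_2P_3| = √((-20)² + (-21)²) = √841 = 29
|P_3P_4| = √((-12)² + (-5)²) = √169 = 13
|P_4P_1| = √((24)² + (32)²) = √1600 = 40
Perimeter = 10 + 29 + 13 + 40 = 92.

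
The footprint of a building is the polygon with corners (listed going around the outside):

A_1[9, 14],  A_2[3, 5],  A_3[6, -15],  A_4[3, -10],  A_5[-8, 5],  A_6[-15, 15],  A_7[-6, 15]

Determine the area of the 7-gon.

Apply the shoelace formula: 2A = Σ (x_i·y_{i+1} − x_{i+1}·y_i), indices taken mod 7.
Σ = (3) + (-75) + (-15) + (-65) + (-45) + (-135) + (-219) = -551
Area = |Σ|/2 = 275.5.

275.5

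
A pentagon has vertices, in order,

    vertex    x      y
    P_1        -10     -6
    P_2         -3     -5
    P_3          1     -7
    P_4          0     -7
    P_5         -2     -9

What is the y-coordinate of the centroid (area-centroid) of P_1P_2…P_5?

-276/41

Apply the shoelace (surveyor's) formula. First the cross-terms c_i = x_i·y_{i+1} − x_{i+1}·y_i:
  32, 26, -7, -14, -78  ⇒  2A = -41, A = -20.5.
Then Σ (y_i + y_{i+1})·c_i = 828, so ȳ = 828 / (6·(-20.5)) = -276/41.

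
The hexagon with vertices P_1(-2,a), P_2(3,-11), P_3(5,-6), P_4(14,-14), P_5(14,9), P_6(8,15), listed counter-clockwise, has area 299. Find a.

7

Write out the shoelace sum; only the two edges meeting at P_1 involve a:
2·Area = [(8·a − (-2)·15) + ((-2)·(-11) − 3·a)] + 511
       = 5·a + 563 = 598
⇒ a = 7.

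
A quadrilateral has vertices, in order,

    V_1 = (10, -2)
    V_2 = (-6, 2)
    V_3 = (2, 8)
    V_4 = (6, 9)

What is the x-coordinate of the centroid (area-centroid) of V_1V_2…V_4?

Apply the shoelace formula. First the cross-terms c_i = x_i·y_{i+1} − x_{i+1}·y_i:
  8, -52, -30, -102  ⇒  2A = -176, A = -88.
Then Σ (x_i + x_{i+1})·c_i = -1632, so x̄ = -1632 / (6·(-88)) = 34/11.

34/11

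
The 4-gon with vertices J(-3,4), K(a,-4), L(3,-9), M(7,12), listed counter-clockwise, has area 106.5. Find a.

-2

The doubled signed area Σ (x_i y_{i+1} − x_{i+1} y_i) is linear in a.
With a=0 it equals 187; the coefficient of a is -13 (from the two edges through K).
So -13·a + 187 = 2·106.5 = 213 ⇒ a = -2.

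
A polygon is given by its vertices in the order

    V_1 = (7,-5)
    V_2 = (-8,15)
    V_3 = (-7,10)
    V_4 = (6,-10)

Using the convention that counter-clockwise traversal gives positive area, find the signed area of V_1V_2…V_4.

70

V_1→V_2: (7)(15) − (-8)(-5) = 65
V_2→V_3: (-8)(10) − (-7)(15) = 25
V_3→V_4: (-7)(-10) − (6)(10) = 10
V_4→V_1: (6)(-5) − (7)(-10) = 40
Σ = 140
Signed area = Σ/2 = 70 (positive ⇒ counter-clockwise traversal).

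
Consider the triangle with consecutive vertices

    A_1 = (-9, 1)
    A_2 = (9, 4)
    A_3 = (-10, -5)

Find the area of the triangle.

52.5

Apply the shoelace (surveyor's) formula: 2A = Σ (x_i·y_{i+1} − x_{i+1}·y_i), indices taken mod 3.
Cross-terms: -45, -5, -55  ⇒  Σ = -105
Area = |Σ|/2 = 52.5.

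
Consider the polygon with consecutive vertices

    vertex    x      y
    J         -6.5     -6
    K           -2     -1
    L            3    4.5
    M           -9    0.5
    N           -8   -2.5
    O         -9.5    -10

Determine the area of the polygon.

Apply the shoelace (surveyor's) formula: 2A = Σ (x_i·y_{i+1} − x_{i+1}·y_i), indices taken mod 6.
Cross-terms: -5.5, -6, 42, 26.5, 56.25, -8  ⇒  Σ = 105.25
Area = |Σ|/2 = 52.625.

52.625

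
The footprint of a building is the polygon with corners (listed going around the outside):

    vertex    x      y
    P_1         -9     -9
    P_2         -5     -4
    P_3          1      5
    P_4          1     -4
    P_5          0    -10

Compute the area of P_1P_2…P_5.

69.5

Apply the shoelace (surveyor's) formula: 2A = Σ (x_i·y_{i+1} − x_{i+1}·y_i), indices taken mod 5.
Σ = (-9) + (-21) + (-9) + (-10) + (-90) = -139
Area = |Σ|/2 = 69.5.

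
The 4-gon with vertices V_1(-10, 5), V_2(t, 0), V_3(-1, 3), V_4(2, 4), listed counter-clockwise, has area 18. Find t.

Write out the shoelace sum; only the two edges meeting at V_2 involve t:
2·Area = [((-10)·0 − t·5) + (t·3 − (-1)·0)] + 40
       = -2·t + 40 = 36
⇒ t = 2.

2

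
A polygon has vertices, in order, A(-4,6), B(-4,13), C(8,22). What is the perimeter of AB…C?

|AB| = √((0)² + (7)²) = √49 = 7
|BC| = √((12)² + (9)²) = √225 = 15
|CA| = √((-12)² + (-16)²) = √400 = 20
Perimeter = 7 + 15 + 20 = 42.

42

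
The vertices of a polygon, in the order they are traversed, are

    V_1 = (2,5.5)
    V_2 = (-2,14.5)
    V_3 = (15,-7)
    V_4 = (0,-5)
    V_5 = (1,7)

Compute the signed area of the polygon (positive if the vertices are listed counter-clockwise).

-121

Cross-terms: 40, -203.5, -75, 5, -8.5  ⇒  Σ = -242
Signed area = Σ/2 = -121 (negative ⇒ clockwise traversal).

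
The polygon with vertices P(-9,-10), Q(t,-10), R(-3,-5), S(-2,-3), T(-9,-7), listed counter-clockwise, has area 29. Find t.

-3

Write out the shoelace sum; only the two edges meeting at Q involve t:
2·Area = [((-9)·(-10) − t·(-10)) + (t·(-5) − (-3)·(-10))] + 13
       = 5·t + 73 = 58
⇒ t = -3.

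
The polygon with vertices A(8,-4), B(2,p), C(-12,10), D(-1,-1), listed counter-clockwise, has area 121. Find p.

Write out the shoelace sum; only the two edges meeting at B involve p:
2·Area = [(8·p − 2·(-4)) + (2·10 − (-12)·p)] + 34
       = 20·p + 62 = 242
⇒ p = 9.

9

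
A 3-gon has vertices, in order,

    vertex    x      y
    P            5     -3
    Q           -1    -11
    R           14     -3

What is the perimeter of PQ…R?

36

|PQ| = √((-6)² + (-8)²) = √100 = 10
|QR| = √((15)² + (8)²) = √289 = 17
|RP| = √((-9)² + (0)²) = √81 = 9
Perimeter = 10 + 17 + 9 = 36.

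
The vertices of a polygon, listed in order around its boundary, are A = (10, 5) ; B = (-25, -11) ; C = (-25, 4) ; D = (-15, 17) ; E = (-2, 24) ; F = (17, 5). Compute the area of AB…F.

717

Σ = (15) + (-375) + (-365) + (-326) + (-418) + (35) = -1434
Area = |Σ|/2 = 717.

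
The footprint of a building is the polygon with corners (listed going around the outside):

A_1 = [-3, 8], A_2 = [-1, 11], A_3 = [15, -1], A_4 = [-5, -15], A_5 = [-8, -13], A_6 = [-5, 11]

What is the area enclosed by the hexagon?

317

Apply Gauss's area formula: 2A = Σ (x_i·y_{i+1} − x_{i+1}·y_i), indices taken mod 6.
Σ = (-25) + (-164) + (-230) + (-55) + (-153) + (-7) = -634
Area = |Σ|/2 = 317.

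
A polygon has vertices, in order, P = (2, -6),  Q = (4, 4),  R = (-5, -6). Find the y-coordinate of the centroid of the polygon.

Apply the shoelace formula. First the cross-terms c_i = x_i·y_{i+1} − x_{i+1}·y_i:
  32, -4, 42  ⇒  2A = 70, A = 35.
Then Σ (y_i + y_{i+1})·c_i = -560, so ȳ = -560 / (6·35) = -8/3.

-8/3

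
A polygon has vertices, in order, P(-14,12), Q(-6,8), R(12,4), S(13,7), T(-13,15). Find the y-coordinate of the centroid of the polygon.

Apply Gauss's area formula. First the cross-terms c_i = x_i·y_{i+1} − x_{i+1}·y_i:
  -40, -120, 32, 286, 54  ⇒  2A = 212, A = 106.
Then Σ (y_i + y_{i+1})·c_i = 5862, so ȳ = 5862 / (6·106) = 977/106.

977/106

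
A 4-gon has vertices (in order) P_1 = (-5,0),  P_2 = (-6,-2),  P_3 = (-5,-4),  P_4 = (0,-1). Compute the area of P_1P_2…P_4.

12

Apply the surveyor's formula: 2A = Σ (x_i·y_{i+1} − x_{i+1}·y_i), indices taken mod 4.
Cross-terms: 10, 14, 5, -5  ⇒  Σ = 24
Area = |Σ|/2 = 12.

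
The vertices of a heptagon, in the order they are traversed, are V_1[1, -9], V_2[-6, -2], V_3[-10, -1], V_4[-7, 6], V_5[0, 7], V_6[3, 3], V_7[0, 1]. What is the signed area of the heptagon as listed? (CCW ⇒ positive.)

Apply Gauss's area formula: 2A = Σ (x_i·y_{i+1} − x_{i+1}·y_i), indices taken mod 7.
Σ = (-56) + (-14) + (-67) + (-49) + (-21) + (3) + (-1) = -205
Signed area = Σ/2 = -102.5 (negative ⇒ clockwise traversal).

-102.5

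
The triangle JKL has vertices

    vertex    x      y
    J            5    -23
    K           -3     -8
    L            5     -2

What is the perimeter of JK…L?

|JK| = √((-8)² + (15)²) = √289 = 17
|KL| = √((8)² + (6)²) = √100 = 10
|LJ| = √((0)² + (-21)²) = √441 = 21
Perimeter = 17 + 10 + 21 = 48.

48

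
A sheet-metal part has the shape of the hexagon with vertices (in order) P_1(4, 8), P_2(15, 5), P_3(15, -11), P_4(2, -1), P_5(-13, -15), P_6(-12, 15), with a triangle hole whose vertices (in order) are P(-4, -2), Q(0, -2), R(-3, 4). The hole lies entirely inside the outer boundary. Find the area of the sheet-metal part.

Outer boundary:
Cross-terms: -100, -240, 7, -43, -375, -156  ⇒  Σ = -907
Area = |Σ|/2 = 453.5.
Hole:
P→Q: (-4)(-2) − (0)(-2) = 8
Q→R: (0)(4) − (-3)(-2) = -6
R→P: (-3)(-2) − (-4)(4) = 22
Σ = 24
Area = |Σ|/2 = 12.
Net area = 453.5 − 12 = 441.5.

441.5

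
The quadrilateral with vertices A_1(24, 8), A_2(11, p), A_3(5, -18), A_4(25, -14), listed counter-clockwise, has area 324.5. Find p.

Write out the shoelace sum; only the two edges meeting at A_2 involve p:
2·Area = [(24·p − 11·8) + (11·(-18) − 5·p)] + 916
       = 19·p + 630 = 649
⇒ p = 1.

1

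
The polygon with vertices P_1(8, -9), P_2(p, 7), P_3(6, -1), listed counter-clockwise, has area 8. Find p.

The doubled signed area Σ (x_i y_{i+1} − x_{i+1} y_i) is linear in p.
With p=0 it equals -32; the coefficient of p is 8 (from the two edges through P_2).
So 8·p + -32 = 2·8 = 16 ⇒ p = 6.

6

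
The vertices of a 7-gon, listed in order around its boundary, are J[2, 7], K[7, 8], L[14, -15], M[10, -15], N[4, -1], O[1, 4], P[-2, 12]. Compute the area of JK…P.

130.5

J→K: (2)(8) − (7)(7) = -33
K→L: (7)(-15) − (14)(8) = -217
L→M: (14)(-15) − (10)(-15) = -60
M→N: (10)(-1) − (4)(-15) = 50
N→O: (4)(4) − (1)(-1) = 17
O→P: (1)(12) − (-2)(4) = 20
P→J: (-2)(7) − (2)(12) = -38
Σ = -261
Area = |Σ|/2 = 130.5.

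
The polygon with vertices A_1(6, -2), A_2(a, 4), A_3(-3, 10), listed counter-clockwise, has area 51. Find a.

10

Write out the shoelace sum; only the two edges meeting at A_2 involve a:
2·Area = [(6·4 − a·(-2)) + (a·10 − (-3)·4)] + -54
       = 12·a + -18 = 102
⇒ a = 10.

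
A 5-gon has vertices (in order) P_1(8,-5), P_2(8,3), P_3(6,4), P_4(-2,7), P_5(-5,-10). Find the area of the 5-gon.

144

Σ = (64) + (14) + (50) + (55) + (105) = 288
Area = |Σ|/2 = 144.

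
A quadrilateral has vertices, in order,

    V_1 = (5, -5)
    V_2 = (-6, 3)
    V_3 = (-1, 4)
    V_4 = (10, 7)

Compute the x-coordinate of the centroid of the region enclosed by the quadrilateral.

64/21

Apply the surveyor's formula. First the cross-terms c_i = x_i·y_{i+1} − x_{i+1}·y_i:
  -15, -21, -47, -85  ⇒  2A = -168, A = -84.
Then Σ (x_i + x_{i+1})·c_i = -1536, so x̄ = -1536 / (6·(-84)) = 64/21.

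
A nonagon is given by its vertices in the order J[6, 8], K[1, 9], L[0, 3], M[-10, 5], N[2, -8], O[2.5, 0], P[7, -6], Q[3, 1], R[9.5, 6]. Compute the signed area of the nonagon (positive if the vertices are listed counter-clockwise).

113.75

Σ = (46) + (3) + (30) + (70) + (20) + (-15) + (25) + (8.5) + (40) = 227.5
Signed area = Σ/2 = 113.75 (positive ⇒ counter-clockwise traversal).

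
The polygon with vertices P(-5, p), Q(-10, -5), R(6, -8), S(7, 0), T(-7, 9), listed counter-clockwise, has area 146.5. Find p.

Write out the shoelace sum; only the two edges meeting at P involve p:
2·Area = [((-7)·p − (-5)·9) + ((-5)·(-5) − (-10)·p)] + 229
       = 3·p + 299 = 293
⇒ p = -2.

-2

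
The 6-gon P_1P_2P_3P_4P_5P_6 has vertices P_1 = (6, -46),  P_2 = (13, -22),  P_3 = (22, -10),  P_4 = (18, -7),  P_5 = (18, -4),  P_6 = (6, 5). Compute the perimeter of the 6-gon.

114

|P_1P_2| = √((7)² + (24)²) = √625 = 25
|P_2P_3| = √((9)² + (12)²) = √225 = 15
|P_3P_4| = √((-4)² + (3)²) = √25 = 5
|P_4P_5| = √((0)² + (3)²) = √9 = 3
|P_5P_6| = √((-12)² + (9)²) = √225 = 15
|P_6P_1| = √((0)² + (-51)²) = √2601 = 51
Perimeter = 25 + 15 + 5 + 3 + 15 + 51 = 114.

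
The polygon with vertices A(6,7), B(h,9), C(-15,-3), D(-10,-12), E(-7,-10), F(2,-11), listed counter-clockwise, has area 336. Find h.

The doubled signed area Σ (x_i y_{i+1} − x_{i+1} y_i) is linear in h.
With h=0 it equals 532; the coefficient of h is -10 (from the two edges through B).
So -10·h + 532 = 2·336 = 672 ⇒ h = -14.

-14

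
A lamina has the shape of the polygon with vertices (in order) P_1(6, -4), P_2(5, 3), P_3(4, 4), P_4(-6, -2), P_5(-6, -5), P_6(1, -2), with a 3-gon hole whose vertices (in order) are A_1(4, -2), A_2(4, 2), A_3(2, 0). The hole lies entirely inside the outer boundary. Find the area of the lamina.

48.5

Outer boundary:
Apply Gauss's area formula: 2A = Σ (x_i·y_{i+1} − x_{i+1}·y_i), indices taken mod 6.
Σ = (38) + (8) + (16) + (18) + (17) + (8) = 105
Area = |Σ|/2 = 52.5.
Hole:
Apply Gauss's area formula: 2A = Σ (x_i·y_{i+1} − x_{i+1}·y_i), indices taken mod 3.
Σ = (16) + (-4) + (-4) = 8
Area = |Σ|/2 = 4.
Net area = 52.5 − 4 = 48.5.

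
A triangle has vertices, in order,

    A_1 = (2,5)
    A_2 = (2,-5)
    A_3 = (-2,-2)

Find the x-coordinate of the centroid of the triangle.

2/3

Apply the shoelace (surveyor's) formula. First the cross-terms c_i = x_i·y_{i+1} − x_{i+1}·y_i:
  -20, -14, -6  ⇒  2A = -40, A = -20.
Then Σ (x_i + x_{i+1})·c_i = -80, so x̄ = -80 / (6·(-20)) = 2/3.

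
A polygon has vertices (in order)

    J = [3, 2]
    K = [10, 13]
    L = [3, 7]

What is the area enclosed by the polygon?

Apply the surveyor's formula: 2A = Σ (x_i·y_{i+1} − x_{i+1}·y_i), indices taken mod 3.
J→K: (3)(13) − (10)(2) = 19
K→L: (10)(7) − (3)(13) = 31
L→J: (3)(2) − (3)(7) = -15
Σ = 35
Area = |Σ|/2 = 17.5.

17.5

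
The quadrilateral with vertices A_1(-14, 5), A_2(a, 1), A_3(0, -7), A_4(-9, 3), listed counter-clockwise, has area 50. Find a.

The doubled signed area Σ (x_i y_{i+1} − x_{i+1} y_i) is linear in a.
With a=0 it equals -80; the coefficient of a is -12 (from the two edges through A_2).
So -12·a + -80 = 2·50 = 100 ⇒ a = -15.

-15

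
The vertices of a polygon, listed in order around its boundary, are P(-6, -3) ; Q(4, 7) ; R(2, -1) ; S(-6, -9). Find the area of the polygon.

Σ = (-30) + (-18) + (-24) + (-36) = -108
Area = |Σ|/2 = 54.

54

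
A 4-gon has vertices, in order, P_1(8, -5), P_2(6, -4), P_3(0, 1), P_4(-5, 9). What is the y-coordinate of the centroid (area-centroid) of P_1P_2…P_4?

23/19

Apply the shoelace formula. First the cross-terms c_i = x_i·y_{i+1} − x_{i+1}·y_i:
  -2, 6, 5, -47  ⇒  2A = -38, A = -19.
Then Σ (y_i + y_{i+1})·c_i = -138, so ȳ = -138 / (6·(-19)) = 23/19.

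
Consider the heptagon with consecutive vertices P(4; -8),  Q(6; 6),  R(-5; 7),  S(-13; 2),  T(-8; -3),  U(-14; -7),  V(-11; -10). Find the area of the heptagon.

242.5

Apply the surveyor's formula: 2A = Σ (x_i·y_{i+1} − x_{i+1}·y_i), indices taken mod 7.
P→Q: (4)(6) − (6)(-8) = 72
Q→R: (6)(7) − (-5)(6) = 72
R→S: (-5)(2) − (-13)(7) = 81
S→T: (-13)(-3) − (-8)(2) = 55
T→U: (-8)(-7) − (-14)(-3) = 14
U→V: (-14)(-10) − (-11)(-7) = 63
V→P: (-11)(-8) − (4)(-10) = 128
Σ = 485
Area = |Σ|/2 = 242.5.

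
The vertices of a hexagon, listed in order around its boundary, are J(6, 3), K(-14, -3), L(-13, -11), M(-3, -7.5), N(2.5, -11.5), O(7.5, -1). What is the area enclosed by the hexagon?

184.5

Apply the surveyor's formula: 2A = Σ (x_i·y_{i+1} − x_{i+1}·y_i), indices taken mod 6.
Cross-terms: 24, 115, 64.5, 53.25, 83.75, 28.5  ⇒  Σ = 369
Area = |Σ|/2 = 184.5.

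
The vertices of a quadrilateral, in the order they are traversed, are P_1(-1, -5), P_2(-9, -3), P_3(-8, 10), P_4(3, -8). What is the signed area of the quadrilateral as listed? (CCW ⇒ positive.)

Apply the surveyor's formula: 2A = Σ (x_i·y_{i+1} − x_{i+1}·y_i), indices taken mod 4.
Σ = (-42) + (-114) + (34) + (-23) = -145
Signed area = Σ/2 = -72.5 (negative ⇒ clockwise traversal).

-72.5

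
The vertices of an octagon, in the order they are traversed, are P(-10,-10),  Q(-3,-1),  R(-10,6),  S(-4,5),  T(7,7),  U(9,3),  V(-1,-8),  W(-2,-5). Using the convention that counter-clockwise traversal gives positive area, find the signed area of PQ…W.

-144.5

Σ = (-20) + (-28) + (-26) + (-63) + (-42) + (-69) + (-11) + (-30) = -289
Signed area = Σ/2 = -144.5 (negative ⇒ clockwise traversal).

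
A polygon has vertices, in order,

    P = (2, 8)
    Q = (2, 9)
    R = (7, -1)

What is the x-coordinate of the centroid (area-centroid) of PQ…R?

11/3

Apply the shoelace (surveyor's) formula. First the cross-terms c_i = x_i·y_{i+1} − x_{i+1}·y_i:
  2, -65, 58  ⇒  2A = -5, A = -2.5.
Then Σ (x_i + x_{i+1})·c_i = -55, so x̄ = -55 / (6·(-2.5)) = 11/3.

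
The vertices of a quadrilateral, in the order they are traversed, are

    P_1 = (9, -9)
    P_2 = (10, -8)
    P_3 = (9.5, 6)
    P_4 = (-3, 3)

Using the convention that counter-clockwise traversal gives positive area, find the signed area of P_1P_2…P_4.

Cross-terms: 18, 136, 46.5, 0  ⇒  Σ = 200.5
Signed area = Σ/2 = 100.25 (positive ⇒ counter-clockwise traversal).

100.25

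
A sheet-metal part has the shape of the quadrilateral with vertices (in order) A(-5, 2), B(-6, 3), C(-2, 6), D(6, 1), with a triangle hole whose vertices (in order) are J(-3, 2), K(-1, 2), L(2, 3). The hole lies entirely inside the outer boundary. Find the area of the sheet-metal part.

26

Outer boundary:
Apply the surveyor's formula: 2A = Σ (x_i·y_{i+1} − x_{i+1}·y_i), indices taken mod 4.
A→B: (-5)(3) − (-6)(2) = -3
B→C: (-6)(6) − (-2)(3) = -30
C→D: (-2)(1) − (6)(6) = -38
D→A: (6)(2) − (-5)(1) = 17
Σ = -54
Area = |Σ|/2 = 27.
Hole:
Apply the surveyor's formula: 2A = Σ (x_i·y_{i+1} − x_{i+1}·y_i), indices taken mod 3.
J→K: (-3)(2) − (-1)(2) = -4
K→L: (-1)(3) − (2)(2) = -7
L→J: (2)(2) − (-3)(3) = 13
Σ = 2
Area = |Σ|/2 = 1.
Net area = 27 − 1 = 26.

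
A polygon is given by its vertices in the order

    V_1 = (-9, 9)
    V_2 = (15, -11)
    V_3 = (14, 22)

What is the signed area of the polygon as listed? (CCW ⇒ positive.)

386

V_1→V_2: (-9)(-11) − (15)(9) = -36
V_2→V_3: (15)(22) − (14)(-11) = 484
V_3→V_1: (14)(9) − (-9)(22) = 324
Σ = 772
Signed area = Σ/2 = 386 (positive ⇒ counter-clockwise traversal).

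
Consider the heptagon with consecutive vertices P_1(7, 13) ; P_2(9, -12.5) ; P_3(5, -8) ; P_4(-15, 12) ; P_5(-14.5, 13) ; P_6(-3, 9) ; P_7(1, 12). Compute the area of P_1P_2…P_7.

251.25

Apply Gauss's area formula: 2A = Σ (x_i·y_{i+1} − x_{i+1}·y_i), indices taken mod 7.
Σ = (-204.5) + (-9.5) + (-60) + (-21) + (-91.5) + (-45) + (-71) = -502.5
Area = |Σ|/2 = 251.25.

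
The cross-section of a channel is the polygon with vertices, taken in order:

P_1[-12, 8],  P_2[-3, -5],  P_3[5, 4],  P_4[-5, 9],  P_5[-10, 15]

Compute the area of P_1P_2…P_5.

138.5

Apply the shoelace (surveyor's) formula: 2A = Σ (x_i·y_{i+1} − x_{i+1}·y_i), indices taken mod 5.
Σ = (84) + (13) + (65) + (15) + (100) = 277
Area = |Σ|/2 = 138.5.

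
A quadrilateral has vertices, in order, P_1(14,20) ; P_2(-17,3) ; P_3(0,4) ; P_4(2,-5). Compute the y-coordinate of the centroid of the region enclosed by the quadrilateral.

623/78

Apply the shoelace formula. First the cross-terms c_i = x_i·y_{i+1} − x_{i+1}·y_i:
  382, -68, -8, 110  ⇒  2A = 416, A = 208.
Then Σ (y_i + y_{i+1})·c_i = 9968, so ȳ = 9968 / (6·208) = 623/78.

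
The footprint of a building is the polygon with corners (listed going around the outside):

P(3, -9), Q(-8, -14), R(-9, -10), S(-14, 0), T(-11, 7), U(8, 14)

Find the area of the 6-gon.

Apply the surveyor's formula: 2A = Σ (x_i·y_{i+1} − x_{i+1}·y_i), indices taken mod 6.
Σ = (-114) + (-46) + (-140) + (-98) + (-210) + (-114) = -722
Area = |Σ|/2 = 361.

361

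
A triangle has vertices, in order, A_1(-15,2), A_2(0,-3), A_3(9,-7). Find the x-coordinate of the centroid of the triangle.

-2

Apply the shoelace formula. First the cross-terms c_i = x_i·y_{i+1} − x_{i+1}·y_i:
  45, 27, -87  ⇒  2A = -15, A = -7.5.
Then Σ (x_i + x_{i+1})·c_i = 90, so x̄ = 90 / (6·(-7.5)) = -2.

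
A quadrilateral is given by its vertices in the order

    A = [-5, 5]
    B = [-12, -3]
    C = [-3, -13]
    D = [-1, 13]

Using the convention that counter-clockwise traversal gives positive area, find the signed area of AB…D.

115

Apply the shoelace (surveyor's) formula: 2A = Σ (x_i·y_{i+1} − x_{i+1}·y_i), indices taken mod 4.
Σ = (75) + (147) + (-52) + (60) = 230
Signed area = Σ/2 = 115 (positive ⇒ counter-clockwise traversal).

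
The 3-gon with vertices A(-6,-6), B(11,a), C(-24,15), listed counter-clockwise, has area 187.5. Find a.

-5

The doubled signed area Σ (x_i y_{i+1} − x_{i+1} y_i) is linear in a.
With a=0 it equals 465; the coefficient of a is 18 (from the two edges through B).
So 18·a + 465 = 2·187.5 = 375 ⇒ a = -5.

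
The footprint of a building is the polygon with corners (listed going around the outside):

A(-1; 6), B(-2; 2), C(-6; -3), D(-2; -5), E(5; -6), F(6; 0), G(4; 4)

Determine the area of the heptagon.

88.5

Apply the shoelace formula: 2A = Σ (x_i·y_{i+1} − x_{i+1}·y_i), indices taken mod 7.
A→B: (-1)(2) − (-2)(6) = 10
B→C: (-2)(-3) − (-6)(2) = 18
C→D: (-6)(-5) − (-2)(-3) = 24
D→E: (-2)(-6) − (5)(-5) = 37
E→F: (5)(0) − (6)(-6) = 36
F→G: (6)(4) − (4)(0) = 24
G→A: (4)(6) − (-1)(4) = 28
Σ = 177
Area = |Σ|/2 = 88.5.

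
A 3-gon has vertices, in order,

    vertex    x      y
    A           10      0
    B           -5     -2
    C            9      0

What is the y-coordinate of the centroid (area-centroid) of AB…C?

-2/3

Apply Gauss's area formula. First the cross-terms c_i = x_i·y_{i+1} − x_{i+1}·y_i:
  -20, 18, 0  ⇒  2A = -2, A = -1.
Then Σ (y_i + y_{i+1})·c_i = 4, so ȳ = 4 / (6·(-1)) = -2/3.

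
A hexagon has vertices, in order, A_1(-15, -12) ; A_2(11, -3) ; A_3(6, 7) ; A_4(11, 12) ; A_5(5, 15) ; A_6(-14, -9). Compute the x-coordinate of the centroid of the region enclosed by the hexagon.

Apply the surveyor's formula. First the cross-terms c_i = x_i·y_{i+1} − x_{i+1}·y_i:
  177, 95, -5, 105, 165, 33  ⇒  2A = 570, A = 285.
Then Σ (x_i + x_{i+1})·c_i = 60, so x̄ = 60 / (6·285) = 2/57.

2/57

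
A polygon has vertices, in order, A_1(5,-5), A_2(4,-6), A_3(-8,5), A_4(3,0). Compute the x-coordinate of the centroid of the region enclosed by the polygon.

23/204

Apply Gauss's area formula. First the cross-terms c_i = x_i·y_{i+1} − x_{i+1}·y_i:
  -10, -28, -15, -15  ⇒  2A = -68, A = -34.
Then Σ (x_i + x_{i+1})·c_i = -23, so x̄ = -23 / (6·(-34)) = 23/204.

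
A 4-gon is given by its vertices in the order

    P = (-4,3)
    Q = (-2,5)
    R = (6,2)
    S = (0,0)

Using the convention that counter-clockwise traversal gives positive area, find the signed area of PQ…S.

-24

Apply the surveyor's formula: 2A = Σ (x_i·y_{i+1} − x_{i+1}·y_i), indices taken mod 4.
Cross-terms: -14, -34, 0, 0  ⇒  Σ = -48
Signed area = Σ/2 = -24 (negative ⇒ clockwise traversal).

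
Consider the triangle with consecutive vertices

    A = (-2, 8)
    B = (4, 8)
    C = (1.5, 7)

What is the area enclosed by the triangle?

3

Apply Gauss's area formula: 2A = Σ (x_i·y_{i+1} − x_{i+1}·y_i), indices taken mod 3.
Σ = (-48) + (16) + (26) = -6
Area = |Σ|/2 = 3.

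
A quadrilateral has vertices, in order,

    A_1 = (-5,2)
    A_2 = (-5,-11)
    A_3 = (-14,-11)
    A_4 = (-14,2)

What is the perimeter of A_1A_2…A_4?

44

|A_1A_2| = √((0)² + (-13)²) = √169 = 13
|A_2A_3| = √((-9)² + (0)²) = √81 = 9
|A_3A_4| = √((0)² + (13)²) = √169 = 13
|A_4A_1| = √((9)² + (0)²) = √81 = 9
Perimeter = 13 + 9 + 13 + 9 = 44.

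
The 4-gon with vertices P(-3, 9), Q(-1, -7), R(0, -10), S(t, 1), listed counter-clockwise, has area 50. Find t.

The doubled signed area Σ (x_i y_{i+1} − x_{i+1} y_i) is linear in t.
With t=0 it equals 43; the coefficient of t is 19 (from the two edges through S).
So 19·t + 43 = 2·50 = 100 ⇒ t = 3.

3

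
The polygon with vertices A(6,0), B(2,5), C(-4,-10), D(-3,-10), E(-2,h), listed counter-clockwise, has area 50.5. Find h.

-9

The doubled signed area Σ (x_i y_{i+1} − x_{i+1} y_i) is linear in h.
With h=0 it equals 20; the coefficient of h is -9 (from the two edges through E).
So -9·h + 20 = 2·50.5 = 101 ⇒ h = -9.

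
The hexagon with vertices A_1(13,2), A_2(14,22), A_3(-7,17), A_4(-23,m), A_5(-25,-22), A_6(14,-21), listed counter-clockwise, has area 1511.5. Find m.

The doubled signed area Σ (x_i y_{i+1} − x_{i+1} y_i) is linear in m.
With m=0 it equals 2681; the coefficient of m is 18 (from the two edges through A_4).
So 18·m + 2681 = 2·1511.5 = 3023 ⇒ m = 19.

19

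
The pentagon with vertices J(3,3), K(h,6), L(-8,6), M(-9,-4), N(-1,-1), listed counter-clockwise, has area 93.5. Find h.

10

The doubled signed area Σ (x_i y_{i+1} − x_{i+1} y_i) is linear in h.
With h=0 it equals 157; the coefficient of h is 3 (from the two edges through K).
So 3·h + 157 = 2·93.5 = 187 ⇒ h = 10.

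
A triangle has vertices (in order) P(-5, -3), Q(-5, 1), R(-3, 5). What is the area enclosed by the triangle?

Σ = (-20) + (-22) + (34) = -8
Area = |Σ|/2 = 4.

4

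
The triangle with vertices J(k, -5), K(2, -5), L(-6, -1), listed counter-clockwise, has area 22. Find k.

Write out the shoelace sum; only the two edges meeting at J involve k:
2·Area = [((-6)·(-5) − k·(-1)) + (k·(-5) − 2·(-5))] + -32
       = -4·k + 8 = 44
⇒ k = -9.

-9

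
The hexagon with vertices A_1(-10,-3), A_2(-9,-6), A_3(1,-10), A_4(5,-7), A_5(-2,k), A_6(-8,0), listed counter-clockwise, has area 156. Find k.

10

The doubled signed area Σ (x_i y_{i+1} − x_{i+1} y_i) is linear in k.
With k=0 it equals 182; the coefficient of k is 13 (from the two edges through A_5).
So 13·k + 182 = 2·156 = 312 ⇒ k = 10.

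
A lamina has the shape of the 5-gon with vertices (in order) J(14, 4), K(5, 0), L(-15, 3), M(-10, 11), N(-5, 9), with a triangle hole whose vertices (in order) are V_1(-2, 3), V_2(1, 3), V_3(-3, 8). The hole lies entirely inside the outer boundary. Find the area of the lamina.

Outer boundary:
Σ = (-20) + (15) + (-135) + (-35) + (-146) = -321
Area = |Σ|/2 = 160.5.
Hole:
Apply Gauss's area formula: 2A = Σ (x_i·y_{i+1} − x_{i+1}·y_i), indices taken mod 3.
Σ = (-9) + (17) + (7) = 15
Area = |Σ|/2 = 7.5.
Net area = 160.5 − 7.5 = 153.

153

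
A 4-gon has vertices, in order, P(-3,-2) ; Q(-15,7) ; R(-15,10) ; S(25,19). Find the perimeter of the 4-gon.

|PQ| = √((-12)² + (9)²) = √225 = 15
|QR| = √((0)² + (3)²) = √9 = 3
|RS| = √((40)² + (9)²) = √1681 = 41
|SP| = √((-28)² + (-21)²) = √1225 = 35
Perimeter = 15 + 3 + 41 + 35 = 94.

94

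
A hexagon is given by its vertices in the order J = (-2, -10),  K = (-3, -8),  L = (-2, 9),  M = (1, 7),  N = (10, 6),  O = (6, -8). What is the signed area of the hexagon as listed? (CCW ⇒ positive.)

-168

Apply the shoelace formula: 2A = Σ (x_i·y_{i+1} − x_{i+1}·y_i), indices taken mod 6.
Σ = (-14) + (-43) + (-23) + (-64) + (-116) + (-76) = -336
Signed area = Σ/2 = -168 (negative ⇒ clockwise traversal).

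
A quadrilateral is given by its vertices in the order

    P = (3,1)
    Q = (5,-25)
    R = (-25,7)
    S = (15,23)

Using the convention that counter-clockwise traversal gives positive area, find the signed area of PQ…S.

Apply the surveyor's formula: 2A = Σ (x_i·y_{i+1} − x_{i+1}·y_i), indices taken mod 4.
Cross-terms: -80, -590, -680, -54  ⇒  Σ = -1404
Signed area = Σ/2 = -702 (negative ⇒ clockwise traversal).

-702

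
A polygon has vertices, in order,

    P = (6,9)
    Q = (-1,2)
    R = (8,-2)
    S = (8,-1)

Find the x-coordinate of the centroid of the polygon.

409/93

Apply Gauss's area formula. First the cross-terms c_i = x_i·y_{i+1} − x_{i+1}·y_i:
  21, -14, 8, 78  ⇒  2A = 93, A = 46.5.
Then Σ (x_i + x_{i+1})·c_i = 1227, so x̄ = 1227 / (6·46.5) = 409/93.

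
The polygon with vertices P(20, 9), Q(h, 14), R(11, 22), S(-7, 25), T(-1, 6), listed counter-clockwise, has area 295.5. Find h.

The doubled signed area Σ (x_i y_{i+1} − x_{i+1} y_i) is linear in h.
With h=0 it equals 409; the coefficient of h is 13 (from the two edges through Q).
So 13·h + 409 = 2·295.5 = 591 ⇒ h = 14.

14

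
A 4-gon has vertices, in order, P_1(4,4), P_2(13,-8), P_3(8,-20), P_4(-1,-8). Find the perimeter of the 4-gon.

56

|P_1P_2| = √((9)² + (-12)²) = √225 = 15
|P_2P_3| = √((-5)² + (-12)²) = √169 = 13
|P_3P_4| = √((-9)² + (12)²) = √225 = 15
|P_4P_1| = √((5)² + (12)²) = √169 = 13
Perimeter = 15 + 13 + 15 + 13 = 56.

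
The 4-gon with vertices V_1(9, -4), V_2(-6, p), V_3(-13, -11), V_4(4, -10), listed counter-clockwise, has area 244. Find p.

The doubled signed area Σ (x_i y_{i+1} − x_{i+1} y_i) is linear in p.
With p=0 it equals 290; the coefficient of p is 22 (from the two edges through V_2).
So 22·p + 290 = 2·244 = 488 ⇒ p = 9.

9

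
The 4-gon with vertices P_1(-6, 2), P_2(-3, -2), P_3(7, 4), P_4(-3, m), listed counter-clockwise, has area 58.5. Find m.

7

The doubled signed area Σ (x_i y_{i+1} − x_{i+1} y_i) is linear in m.
With m=0 it equals 26; the coefficient of m is 13 (from the two edges through P_4).
So 13·m + 26 = 2·58.5 = 117 ⇒ m = 7.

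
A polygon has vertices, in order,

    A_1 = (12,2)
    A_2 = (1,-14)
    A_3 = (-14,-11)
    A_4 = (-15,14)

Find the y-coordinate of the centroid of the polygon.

-19/18

Apply the surveyor's formula. First the cross-terms c_i = x_i·y_{i+1} − x_{i+1}·y_i:
  -170, -207, -361, -198  ⇒  2A = -936, A = -468.
Then Σ (y_i + y_{i+1})·c_i = 2964, so ȳ = 2964 / (6·(-468)) = -19/18.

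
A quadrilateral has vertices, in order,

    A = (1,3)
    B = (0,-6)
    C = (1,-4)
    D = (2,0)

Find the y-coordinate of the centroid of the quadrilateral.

Apply the shoelace (surveyor's) formula. First the cross-terms c_i = x_i·y_{i+1} − x_{i+1}·y_i:
  -6, 6, 8, 6  ⇒  2A = 14, A = 7.
Then Σ (y_i + y_{i+1})·c_i = -56, so ȳ = -56 / (6·7) = -4/3.

-4/3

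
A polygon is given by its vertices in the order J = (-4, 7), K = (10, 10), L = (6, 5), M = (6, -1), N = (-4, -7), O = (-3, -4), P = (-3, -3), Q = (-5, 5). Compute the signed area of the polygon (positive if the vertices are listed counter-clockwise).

-127.5

Σ = (-110) + (-10) + (-36) + (-46) + (-5) + (-3) + (-30) + (-15) = -255
Signed area = Σ/2 = -127.5 (negative ⇒ clockwise traversal).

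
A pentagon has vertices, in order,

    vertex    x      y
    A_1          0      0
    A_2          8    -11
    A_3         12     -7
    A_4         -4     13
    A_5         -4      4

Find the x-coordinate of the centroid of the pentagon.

47/15

Apply the surveyor's formula. First the cross-terms c_i = x_i·y_{i+1} − x_{i+1}·y_i:
  0, 76, 128, 36, 0  ⇒  2A = 240, A = 120.
Then Σ (x_i + x_{i+1})·c_i = 2256, so x̄ = 2256 / (6·120) = 47/15.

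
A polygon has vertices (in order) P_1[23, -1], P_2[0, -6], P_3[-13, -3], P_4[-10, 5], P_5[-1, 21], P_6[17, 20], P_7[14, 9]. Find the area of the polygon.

Apply the shoelace (surveyor's) formula: 2A = Σ (x_i·y_{i+1} − x_{i+1}·y_i), indices taken mod 7.
P_1→P_2: (23)(-6) − (0)(-1) = -138
P_2→P_3: (0)(-3) − (-13)(-6) = -78
P_3→P_4: (-13)(5) − (-10)(-3) = -95
P_4→P_5: (-10)(21) − (-1)(5) = -205
P_5→P_6: (-1)(20) − (17)(21) = -377
P_6→P_7: (17)(9) − (14)(20) = -127
P_7→P_1: (14)(-1) − (23)(9) = -221
Σ = -1241
Area = |Σ|/2 = 620.5.

620.5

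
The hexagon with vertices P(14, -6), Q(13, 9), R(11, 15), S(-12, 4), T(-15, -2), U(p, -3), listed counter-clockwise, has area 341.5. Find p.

3

The doubled signed area Σ (x_i y_{i+1} − x_{i+1} y_i) is linear in p.
With p=0 it equals 695; the coefficient of p is -4 (from the two edges through U).
So -4·p + 695 = 2·341.5 = 683 ⇒ p = 3.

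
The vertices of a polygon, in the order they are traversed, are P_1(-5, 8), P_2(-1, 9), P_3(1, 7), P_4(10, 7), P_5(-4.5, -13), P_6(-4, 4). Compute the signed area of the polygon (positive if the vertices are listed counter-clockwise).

-148.25

Cross-terms: -37, -16, -63, -98.5, -70, -12  ⇒  Σ = -296.5
Signed area = Σ/2 = -148.25 (negative ⇒ clockwise traversal).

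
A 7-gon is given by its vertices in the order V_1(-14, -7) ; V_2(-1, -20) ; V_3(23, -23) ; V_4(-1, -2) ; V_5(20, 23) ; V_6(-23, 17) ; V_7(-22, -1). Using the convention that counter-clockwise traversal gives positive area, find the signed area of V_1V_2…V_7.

1055

Cross-terms: 273, 483, -69, 17, 869, 397, 140  ⇒  Σ = 2110
Signed area = Σ/2 = 1055 (positive ⇒ counter-clockwise traversal).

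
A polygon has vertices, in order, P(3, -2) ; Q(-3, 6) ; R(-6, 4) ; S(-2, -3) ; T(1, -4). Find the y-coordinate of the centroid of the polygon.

59/83

Apply Gauss's area formula. First the cross-terms c_i = x_i·y_{i+1} − x_{i+1}·y_i:
  12, 24, 26, 11, 10  ⇒  2A = 83, A = 41.5.
Then Σ (y_i + y_{i+1})·c_i = 177, so ȳ = 177 / (6·41.5) = 59/83.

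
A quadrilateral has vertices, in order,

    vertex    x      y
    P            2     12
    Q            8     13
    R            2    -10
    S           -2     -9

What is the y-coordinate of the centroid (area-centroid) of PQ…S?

31/15

Apply Gauss's area formula. First the cross-terms c_i = x_i·y_{i+1} − x_{i+1}·y_i:
  -70, -106, -38, -6  ⇒  2A = -220, A = -110.
Then Σ (y_i + y_{i+1})·c_i = -1364, so ȳ = -1364 / (6·(-110)) = 31/15.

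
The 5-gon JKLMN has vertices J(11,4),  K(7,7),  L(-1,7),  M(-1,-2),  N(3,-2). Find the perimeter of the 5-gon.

36

|JK| = √((-4)² + (3)²) = √25 = 5
|KL| = √((-8)² + (0)²) = √64 = 8
|LM| = √((0)² + (-9)²) = √81 = 9
|MN| = √((4)² + (0)²) = √16 = 4
|NJ| = √((8)² + (6)²) = √100 = 10
Perimeter = 5 + 8 + 9 + 4 + 10 = 36.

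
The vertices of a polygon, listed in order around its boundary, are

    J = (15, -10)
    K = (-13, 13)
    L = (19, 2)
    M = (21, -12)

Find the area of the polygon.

Apply the shoelace formula: 2A = Σ (x_i·y_{i+1} − x_{i+1}·y_i), indices taken mod 4.
J→K: (15)(13) − (-13)(-10) = 65
K→L: (-13)(2) − (19)(13) = -273
L→M: (19)(-12) − (21)(2) = -270
M→J: (21)(-10) − (15)(-12) = -30
Σ = -508
Area = |Σ|/2 = 254.

254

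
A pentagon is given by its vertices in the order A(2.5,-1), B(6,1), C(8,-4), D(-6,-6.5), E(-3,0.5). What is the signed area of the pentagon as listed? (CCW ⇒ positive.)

-60.125

Σ = (8.5) + (-32) + (-76) + (-22.5) + (1.75) = -120.25
Signed area = Σ/2 = -60.125 (negative ⇒ clockwise traversal).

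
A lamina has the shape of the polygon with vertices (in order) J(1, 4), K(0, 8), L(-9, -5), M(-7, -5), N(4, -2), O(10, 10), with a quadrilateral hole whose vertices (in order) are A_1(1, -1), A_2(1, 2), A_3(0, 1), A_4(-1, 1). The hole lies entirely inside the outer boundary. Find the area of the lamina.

104.5

Outer boundary:
Cross-terms: 8, 72, 10, 34, 60, 30  ⇒  Σ = 214
Area = |Σ|/2 = 107.
Hole:
Apply the shoelace (surveyor's) formula: 2A = Σ (x_i·y_{i+1} − x_{i+1}·y_i), indices taken mod 4.
Σ = (3) + (1) + (1) + (0) = 5
Area = |Σ|/2 = 2.5.
Net area = 107 − 2.5 = 104.5.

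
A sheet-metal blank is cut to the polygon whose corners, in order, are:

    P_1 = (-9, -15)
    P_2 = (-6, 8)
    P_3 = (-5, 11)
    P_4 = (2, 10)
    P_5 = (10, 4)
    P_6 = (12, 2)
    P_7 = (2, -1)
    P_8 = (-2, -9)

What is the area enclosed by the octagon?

233.5

Σ = (-162) + (-26) + (-72) + (-92) + (-28) + (-16) + (-20) + (-51) = -467
Area = |Σ|/2 = 233.5.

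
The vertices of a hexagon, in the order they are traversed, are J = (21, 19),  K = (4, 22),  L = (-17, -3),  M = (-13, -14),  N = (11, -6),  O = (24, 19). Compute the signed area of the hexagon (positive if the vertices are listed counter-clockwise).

794.5

J→K: (21)(22) − (4)(19) = 386
K→L: (4)(-3) − (-17)(22) = 362
L→M: (-17)(-14) − (-13)(-3) = 199
M→N: (-13)(-6) − (11)(-14) = 232
N→O: (11)(19) − (24)(-6) = 353
O→J: (24)(19) − (21)(19) = 57
Σ = 1589
Signed area = Σ/2 = 794.5 (positive ⇒ counter-clockwise traversal).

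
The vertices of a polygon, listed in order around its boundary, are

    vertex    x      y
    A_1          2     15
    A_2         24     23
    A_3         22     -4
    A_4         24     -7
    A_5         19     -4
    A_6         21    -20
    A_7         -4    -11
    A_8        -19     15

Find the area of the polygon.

1064

Apply the shoelace (surveyor's) formula: 2A = Σ (x_i·y_{i+1} − x_{i+1}·y_i), indices taken mod 8.
A_1→A_2: (2)(23) − (24)(15) = -314
A_2→A_3: (24)(-4) − (22)(23) = -602
A_3→A_4: (22)(-7) − (24)(-4) = -58
A_4→A_5: (24)(-4) − (19)(-7) = 37
A_5→A_6: (19)(-20) − (21)(-4) = -296
A_6→A_7: (21)(-11) − (-4)(-20) = -311
A_7→A_8: (-4)(15) − (-19)(-11) = -269
A_8→A_1: (-19)(15) − (2)(15) = -315
Σ = -2128
Area = |Σ|/2 = 1064.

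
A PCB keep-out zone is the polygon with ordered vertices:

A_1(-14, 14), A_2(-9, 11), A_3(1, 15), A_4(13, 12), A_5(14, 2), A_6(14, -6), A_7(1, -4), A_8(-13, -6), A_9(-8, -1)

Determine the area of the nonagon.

440

Σ = (-28) + (-146) + (-183) + (-142) + (-112) + (-50) + (-58) + (-35) + (-126) = -880
Area = |Σ|/2 = 440.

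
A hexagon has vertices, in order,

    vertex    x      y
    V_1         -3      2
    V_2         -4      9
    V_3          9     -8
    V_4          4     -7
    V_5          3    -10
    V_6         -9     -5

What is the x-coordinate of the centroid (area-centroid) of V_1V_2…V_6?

-0.4921875

Apply the shoelace formula. First the cross-terms c_i = x_i·y_{i+1} − x_{i+1}·y_i:
  -19, -49, -31, -19, -105, -33  ⇒  2A = -256, A = -128.
Then Σ (x_i + x_{i+1})·c_i = 378, so x̄ = 378 / (6·(-128)) = -0.4921875.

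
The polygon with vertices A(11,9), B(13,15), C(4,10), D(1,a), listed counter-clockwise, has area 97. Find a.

The doubled signed area Σ (x_i y_{i+1} − x_{i+1} y_i) is linear in a.
With a=0 it equals 117; the coefficient of a is -7 (from the two edges through D).
So -7·a + 117 = 2·97 = 194 ⇒ a = -11.

-11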